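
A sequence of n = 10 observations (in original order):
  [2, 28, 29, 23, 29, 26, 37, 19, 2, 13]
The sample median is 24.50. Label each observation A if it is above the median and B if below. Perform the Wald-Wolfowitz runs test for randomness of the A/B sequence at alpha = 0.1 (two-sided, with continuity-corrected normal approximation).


Step 1: Compute median = 24.50; label A = above, B = below.
Labels in order: BAABAAABBB  (n_A = 5, n_B = 5)
Step 2: Count runs R = 5.
Step 3: Under H0 (random ordering), E[R] = 2*n_A*n_B/(n_A+n_B) + 1 = 2*5*5/10 + 1 = 6.0000.
        Var[R] = 2*n_A*n_B*(2*n_A*n_B - n_A - n_B) / ((n_A+n_B)^2 * (n_A+n_B-1)) = 2000/900 = 2.2222.
        SD[R] = 1.4907.
Step 4: Continuity-corrected z = (R + 0.5 - E[R]) / SD[R] = (5 + 0.5 - 6.0000) / 1.4907 = -0.3354.
Step 5: Two-sided p-value via normal approximation = 2*(1 - Phi(|z|)) = 0.737316.
Step 6: alpha = 0.1. fail to reject H0.

R = 5, z = -0.3354, p = 0.737316, fail to reject H0.


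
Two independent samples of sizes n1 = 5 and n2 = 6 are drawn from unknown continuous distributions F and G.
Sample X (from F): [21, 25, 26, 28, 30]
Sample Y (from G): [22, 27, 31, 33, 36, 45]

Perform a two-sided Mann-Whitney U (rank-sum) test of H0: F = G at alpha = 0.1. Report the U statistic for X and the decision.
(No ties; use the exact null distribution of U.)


Step 1: Combine and sort all 11 observations; assign midranks.
sorted (value, group): (21,X), (22,Y), (25,X), (26,X), (27,Y), (28,X), (30,X), (31,Y), (33,Y), (36,Y), (45,Y)
ranks: 21->1, 22->2, 25->3, 26->4, 27->5, 28->6, 30->7, 31->8, 33->9, 36->10, 45->11
Step 2: Rank sum for X: R1 = 1 + 3 + 4 + 6 + 7 = 21.
Step 3: U_X = R1 - n1(n1+1)/2 = 21 - 5*6/2 = 21 - 15 = 6.
       U_Y = n1*n2 - U_X = 30 - 6 = 24.
Step 4: No ties, so the exact null distribution of U (based on enumerating the C(11,5) = 462 equally likely rank assignments) gives the two-sided p-value.
Step 5: p-value = 0.125541; compare to alpha = 0.1. fail to reject H0.

U_X = 6, p = 0.125541, fail to reject H0 at alpha = 0.1.


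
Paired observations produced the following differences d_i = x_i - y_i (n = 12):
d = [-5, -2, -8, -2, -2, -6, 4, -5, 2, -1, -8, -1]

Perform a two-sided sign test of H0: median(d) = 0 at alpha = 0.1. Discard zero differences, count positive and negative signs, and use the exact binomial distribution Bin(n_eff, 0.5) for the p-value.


Step 1: Discard zero differences. Original n = 12; n_eff = number of nonzero differences = 12.
Nonzero differences (with sign): -5, -2, -8, -2, -2, -6, +4, -5, +2, -1, -8, -1
Step 2: Count signs: positive = 2, negative = 10.
Step 3: Under H0: P(positive) = 0.5, so the number of positives S ~ Bin(12, 0.5).
Step 4: Two-sided exact p-value = sum of Bin(12,0.5) probabilities at or below the observed probability = 0.038574.
Step 5: alpha = 0.1. reject H0.

n_eff = 12, pos = 2, neg = 10, p = 0.038574, reject H0.


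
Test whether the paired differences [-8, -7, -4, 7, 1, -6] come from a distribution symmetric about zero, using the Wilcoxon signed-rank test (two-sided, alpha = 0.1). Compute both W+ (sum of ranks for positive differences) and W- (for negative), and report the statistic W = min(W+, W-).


Step 1: Drop any zero differences (none here) and take |d_i|.
|d| = [8, 7, 4, 7, 1, 6]
Step 2: Midrank |d_i| (ties get averaged ranks).
ranks: |8|->6, |7|->4.5, |4|->2, |7|->4.5, |1|->1, |6|->3
Step 3: Attach original signs; sum ranks with positive sign and with negative sign.
W+ = 4.5 + 1 = 5.5
W- = 6 + 4.5 + 2 + 3 = 15.5
(Check: W+ + W- = 21 should equal n(n+1)/2 = 21.)
Step 4: Test statistic W = min(W+, W-) = 5.5.
Step 5: Ties in |d|, so use the tie-corrected normal approximation.
        E[W] = n(n+1)/4 = 6*7/4 = 10.5.
        Tie groups: |d|=7 (t=2); sum(t^3 - t) = 6.
        Var[W] = n(n+1)(2n+1)/24 - sum(t^3-t)/48 = 546/24 - 6/48 = 22.625.
        z = (W - E[W]) / sqrt(Var[W]) = (5.5 - 10.5) / 4.7566 = -1.0512.
        Two-sided p = 2*Phi(z) = 0.293177.
Step 6: alpha = 0.1. fail to reject H0.

W+ = 5.5, W- = 15.5, W = min = 5.5, p = 0.293177, fail to reject H0.


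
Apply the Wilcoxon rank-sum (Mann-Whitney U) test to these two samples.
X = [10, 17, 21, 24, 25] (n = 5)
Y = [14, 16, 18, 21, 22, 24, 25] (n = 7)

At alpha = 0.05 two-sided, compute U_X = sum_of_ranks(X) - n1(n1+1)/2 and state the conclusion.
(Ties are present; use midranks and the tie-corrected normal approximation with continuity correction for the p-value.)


Step 1: Combine and sort all 12 observations; assign midranks.
sorted (value, group): (10,X), (14,Y), (16,Y), (17,X), (18,Y), (21,X), (21,Y), (22,Y), (24,X), (24,Y), (25,X), (25,Y)
ranks: 10->1, 14->2, 16->3, 17->4, 18->5, 21->6.5, 21->6.5, 22->8, 24->9.5, 24->9.5, 25->11.5, 25->11.5
Step 2: Rank sum for X: R1 = 1 + 4 + 6.5 + 9.5 + 11.5 = 32.5.
Step 3: U_X = R1 - n1(n1+1)/2 = 32.5 - 5*6/2 = 32.5 - 15 = 17.5.
       U_Y = n1*n2 - U_X = 35 - 17.5 = 17.5.
Step 4: Ties are present, so use the tie-corrected normal approximation (with continuity correction) for the p-value.
Step 5: p-value = 1.000000; compare to alpha = 0.05. fail to reject H0.

U_X = 17.5, p = 1.000000, fail to reject H0 at alpha = 0.05.


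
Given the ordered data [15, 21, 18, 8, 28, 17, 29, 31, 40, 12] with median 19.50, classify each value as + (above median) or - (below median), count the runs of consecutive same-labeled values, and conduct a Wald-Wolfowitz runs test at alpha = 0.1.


Step 1: Compute median = 19.50; label A = above, B = below.
Labels in order: BABBABAAAB  (n_A = 5, n_B = 5)
Step 2: Count runs R = 7.
Step 3: Under H0 (random ordering), E[R] = 2*n_A*n_B/(n_A+n_B) + 1 = 2*5*5/10 + 1 = 6.0000.
        Var[R] = 2*n_A*n_B*(2*n_A*n_B - n_A - n_B) / ((n_A+n_B)^2 * (n_A+n_B-1)) = 2000/900 = 2.2222.
        SD[R] = 1.4907.
Step 4: Continuity-corrected z = (R - 0.5 - E[R]) / SD[R] = (7 - 0.5 - 6.0000) / 1.4907 = 0.3354.
Step 5: Two-sided p-value via normal approximation = 2*(1 - Phi(|z|)) = 0.737316.
Step 6: alpha = 0.1. fail to reject H0.

R = 7, z = 0.3354, p = 0.737316, fail to reject H0.


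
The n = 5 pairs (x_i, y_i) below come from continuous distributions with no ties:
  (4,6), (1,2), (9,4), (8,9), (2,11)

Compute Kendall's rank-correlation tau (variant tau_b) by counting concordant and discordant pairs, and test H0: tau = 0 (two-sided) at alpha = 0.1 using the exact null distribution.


Step 1: Enumerate the 10 unordered pairs (i,j) with i<j and classify each by sign(x_j-x_i) * sign(y_j-y_i).
  (1,2):dx=-3,dy=-4->C; (1,3):dx=+5,dy=-2->D; (1,4):dx=+4,dy=+3->C; (1,5):dx=-2,dy=+5->D
  (2,3):dx=+8,dy=+2->C; (2,4):dx=+7,dy=+7->C; (2,5):dx=+1,dy=+9->C; (3,4):dx=-1,dy=+5->D
  (3,5):dx=-7,dy=+7->D; (4,5):dx=-6,dy=+2->D
Step 2: C = 5, D = 5, total pairs = 10.
Step 3: tau = (C - D)/(n(n-1)/2) = (5 - 5)/10 = 0.000000.
Step 4: Exact two-sided p-value (enumerate n! = 120 permutations of y under H0): p = 1.000000.
Step 5: alpha = 0.1. fail to reject H0.

tau_b = 0.0000 (C=5, D=5), p = 1.000000, fail to reject H0.


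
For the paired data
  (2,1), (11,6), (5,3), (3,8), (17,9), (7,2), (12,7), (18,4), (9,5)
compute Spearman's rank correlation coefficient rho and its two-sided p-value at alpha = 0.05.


Step 1: Rank x and y separately (midranks; no ties here).
rank(x): 2->1, 11->6, 5->3, 3->2, 17->8, 7->4, 12->7, 18->9, 9->5
rank(y): 1->1, 6->6, 3->3, 8->8, 9->9, 2->2, 7->7, 4->4, 5->5
Step 2: d_i = R_x(i) - R_y(i); compute d_i^2.
  (1-1)^2=0, (6-6)^2=0, (3-3)^2=0, (2-8)^2=36, (8-9)^2=1, (4-2)^2=4, (7-7)^2=0, (9-4)^2=25, (5-5)^2=0
sum(d^2) = 66.
Step 3: rho = 1 - 6*66 / (9*(9^2 - 1)) = 1 - 396/720 = 0.450000.
Step 4: Under H0, t = rho * sqrt((n-2)/(1-rho^2)) = 1.3332 ~ t(7).
Step 5: Two-sided p-value from the t-distribution with 7 df = 0.224216.
Step 6: alpha = 0.05. fail to reject H0.

rho = 0.4500, p = 0.224216, fail to reject H0 at alpha = 0.05.


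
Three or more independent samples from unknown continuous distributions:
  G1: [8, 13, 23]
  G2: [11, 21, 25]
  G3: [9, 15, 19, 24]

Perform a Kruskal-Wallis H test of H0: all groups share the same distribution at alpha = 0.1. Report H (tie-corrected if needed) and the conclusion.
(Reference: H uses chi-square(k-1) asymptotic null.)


Step 1: Combine all N = 10 observations and assign midranks.
sorted (value, group, rank): (8,G1,1), (9,G3,2), (11,G2,3), (13,G1,4), (15,G3,5), (19,G3,6), (21,G2,7), (23,G1,8), (24,G3,9), (25,G2,10)
Step 2: Sum ranks within each group.
R_1 = 13 (n_1 = 3)
R_2 = 20 (n_2 = 3)
R_3 = 22 (n_3 = 4)
Step 3: H = 12/(N(N+1)) * sum(R_i^2/n_i) - 3(N+1)
     = 12/(10*11) * (13^2/3 + 20^2/3 + 22^2/4) - 3*11
     = 0.109091 * 310.667 - 33
     = 0.890909.
Step 4: No ties, so H is used without correction.
Step 5: Under H0, H ~ chi^2(2); p-value = 0.640533.
Step 6: alpha = 0.1. fail to reject H0.

H = 0.8909, df = 2, p = 0.640533, fail to reject H0.


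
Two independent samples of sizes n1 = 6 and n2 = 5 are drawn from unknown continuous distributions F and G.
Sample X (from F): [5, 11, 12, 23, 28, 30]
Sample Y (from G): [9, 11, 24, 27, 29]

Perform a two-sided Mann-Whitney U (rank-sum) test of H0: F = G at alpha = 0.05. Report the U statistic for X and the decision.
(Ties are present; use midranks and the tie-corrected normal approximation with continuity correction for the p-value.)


Step 1: Combine and sort all 11 observations; assign midranks.
sorted (value, group): (5,X), (9,Y), (11,X), (11,Y), (12,X), (23,X), (24,Y), (27,Y), (28,X), (29,Y), (30,X)
ranks: 5->1, 9->2, 11->3.5, 11->3.5, 12->5, 23->6, 24->7, 27->8, 28->9, 29->10, 30->11
Step 2: Rank sum for X: R1 = 1 + 3.5 + 5 + 6 + 9 + 11 = 35.5.
Step 3: U_X = R1 - n1(n1+1)/2 = 35.5 - 6*7/2 = 35.5 - 21 = 14.5.
       U_Y = n1*n2 - U_X = 30 - 14.5 = 15.5.
Step 4: Ties are present, so use the tie-corrected normal approximation (with continuity correction) for the p-value.
Step 5: p-value = 1.000000; compare to alpha = 0.05. fail to reject H0.

U_X = 14.5, p = 1.000000, fail to reject H0 at alpha = 0.05.


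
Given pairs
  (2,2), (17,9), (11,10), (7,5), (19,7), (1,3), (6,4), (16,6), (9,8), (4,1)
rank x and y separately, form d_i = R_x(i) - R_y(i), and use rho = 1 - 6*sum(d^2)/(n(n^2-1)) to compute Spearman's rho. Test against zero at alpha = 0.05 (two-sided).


Step 1: Rank x and y separately (midranks; no ties here).
rank(x): 2->2, 17->9, 11->7, 7->5, 19->10, 1->1, 6->4, 16->8, 9->6, 4->3
rank(y): 2->2, 9->9, 10->10, 5->5, 7->7, 3->3, 4->4, 6->6, 8->8, 1->1
Step 2: d_i = R_x(i) - R_y(i); compute d_i^2.
  (2-2)^2=0, (9-9)^2=0, (7-10)^2=9, (5-5)^2=0, (10-7)^2=9, (1-3)^2=4, (4-4)^2=0, (8-6)^2=4, (6-8)^2=4, (3-1)^2=4
sum(d^2) = 34.
Step 3: rho = 1 - 6*34 / (10*(10^2 - 1)) = 1 - 204/990 = 0.793939.
Step 4: Under H0, t = rho * sqrt((n-2)/(1-rho^2)) = 3.6934 ~ t(8).
Step 5: Two-sided p-value from the t-distribution with 8 df = 0.006100.
Step 6: alpha = 0.05. reject H0.

rho = 0.7939, p = 0.006100, reject H0 at alpha = 0.05.


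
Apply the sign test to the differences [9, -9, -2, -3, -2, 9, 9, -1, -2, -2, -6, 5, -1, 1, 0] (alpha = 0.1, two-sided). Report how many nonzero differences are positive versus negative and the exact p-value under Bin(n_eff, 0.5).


Step 1: Discard zero differences. Original n = 15; n_eff = number of nonzero differences = 14.
Nonzero differences (with sign): +9, -9, -2, -3, -2, +9, +9, -1, -2, -2, -6, +5, -1, +1
Step 2: Count signs: positive = 5, negative = 9.
Step 3: Under H0: P(positive) = 0.5, so the number of positives S ~ Bin(14, 0.5).
Step 4: Two-sided exact p-value = sum of Bin(14,0.5) probabilities at or below the observed probability = 0.423950.
Step 5: alpha = 0.1. fail to reject H0.

n_eff = 14, pos = 5, neg = 9, p = 0.423950, fail to reject H0.


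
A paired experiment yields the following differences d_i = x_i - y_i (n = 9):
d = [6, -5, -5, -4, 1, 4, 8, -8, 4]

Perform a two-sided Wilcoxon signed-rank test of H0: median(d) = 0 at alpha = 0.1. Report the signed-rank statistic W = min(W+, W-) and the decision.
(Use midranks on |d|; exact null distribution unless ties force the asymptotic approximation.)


Step 1: Drop any zero differences (none here) and take |d_i|.
|d| = [6, 5, 5, 4, 1, 4, 8, 8, 4]
Step 2: Midrank |d_i| (ties get averaged ranks).
ranks: |6|->7, |5|->5.5, |5|->5.5, |4|->3, |1|->1, |4|->3, |8|->8.5, |8|->8.5, |4|->3
Step 3: Attach original signs; sum ranks with positive sign and with negative sign.
W+ = 7 + 1 + 3 + 8.5 + 3 = 22.5
W- = 5.5 + 5.5 + 3 + 8.5 = 22.5
(Check: W+ + W- = 45 should equal n(n+1)/2 = 45.)
Step 4: Test statistic W = min(W+, W-) = 22.5.
Step 5: Ties in |d|, so use the tie-corrected normal approximation.
        E[W] = n(n+1)/4 = 9*10/4 = 22.5.
        Tie groups: |d|=4 (t=3), |d|=5 (t=2), |d|=8 (t=2); sum(t^3 - t) = 36.
        Var[W] = n(n+1)(2n+1)/24 - sum(t^3-t)/48 = 1710/24 - 36/48 = 70.5.
        z = (W - E[W]) / sqrt(Var[W]) = (22.5 - 22.5) / 8.3964 = 0.0000.
        Two-sided p = 2*Phi(z) = 1.000000.
Step 6: alpha = 0.1. fail to reject H0.

W+ = 22.5, W- = 22.5, W = min = 22.5, p = 1.000000, fail to reject H0.


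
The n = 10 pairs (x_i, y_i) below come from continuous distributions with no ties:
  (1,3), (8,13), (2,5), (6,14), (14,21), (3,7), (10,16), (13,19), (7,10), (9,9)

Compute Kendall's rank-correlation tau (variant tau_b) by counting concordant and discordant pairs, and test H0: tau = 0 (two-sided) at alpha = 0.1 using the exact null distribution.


Step 1: Enumerate the 45 unordered pairs (i,j) with i<j and classify each by sign(x_j-x_i) * sign(y_j-y_i).
  (1,2):dx=+7,dy=+10->C; (1,3):dx=+1,dy=+2->C; (1,4):dx=+5,dy=+11->C; (1,5):dx=+13,dy=+18->C
  (1,6):dx=+2,dy=+4->C; (1,7):dx=+9,dy=+13->C; (1,8):dx=+12,dy=+16->C; (1,9):dx=+6,dy=+7->C
  (1,10):dx=+8,dy=+6->C; (2,3):dx=-6,dy=-8->C; (2,4):dx=-2,dy=+1->D; (2,5):dx=+6,dy=+8->C
  (2,6):dx=-5,dy=-6->C; (2,7):dx=+2,dy=+3->C; (2,8):dx=+5,dy=+6->C; (2,9):dx=-1,dy=-3->C
  (2,10):dx=+1,dy=-4->D; (3,4):dx=+4,dy=+9->C; (3,5):dx=+12,dy=+16->C; (3,6):dx=+1,dy=+2->C
  (3,7):dx=+8,dy=+11->C; (3,8):dx=+11,dy=+14->C; (3,9):dx=+5,dy=+5->C; (3,10):dx=+7,dy=+4->C
  (4,5):dx=+8,dy=+7->C; (4,6):dx=-3,dy=-7->C; (4,7):dx=+4,dy=+2->C; (4,8):dx=+7,dy=+5->C
  (4,9):dx=+1,dy=-4->D; (4,10):dx=+3,dy=-5->D; (5,6):dx=-11,dy=-14->C; (5,7):dx=-4,dy=-5->C
  (5,8):dx=-1,dy=-2->C; (5,9):dx=-7,dy=-11->C; (5,10):dx=-5,dy=-12->C; (6,7):dx=+7,dy=+9->C
  (6,8):dx=+10,dy=+12->C; (6,9):dx=+4,dy=+3->C; (6,10):dx=+6,dy=+2->C; (7,8):dx=+3,dy=+3->C
  (7,9):dx=-3,dy=-6->C; (7,10):dx=-1,dy=-7->C; (8,9):dx=-6,dy=-9->C; (8,10):dx=-4,dy=-10->C
  (9,10):dx=+2,dy=-1->D
Step 2: C = 40, D = 5, total pairs = 45.
Step 3: tau = (C - D)/(n(n-1)/2) = (40 - 5)/45 = 0.777778.
Step 4: Exact two-sided p-value (enumerate n! = 3628800 permutations of y under H0): p = 0.000946.
Step 5: alpha = 0.1. reject H0.

tau_b = 0.7778 (C=40, D=5), p = 0.000946, reject H0.


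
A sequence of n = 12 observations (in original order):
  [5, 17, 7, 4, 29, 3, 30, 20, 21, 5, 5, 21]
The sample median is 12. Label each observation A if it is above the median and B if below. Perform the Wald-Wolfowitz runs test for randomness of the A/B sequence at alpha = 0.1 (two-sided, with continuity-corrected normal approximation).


Step 1: Compute median = 12; label A = above, B = below.
Labels in order: BABBABAAABBA  (n_A = 6, n_B = 6)
Step 2: Count runs R = 8.
Step 3: Under H0 (random ordering), E[R] = 2*n_A*n_B/(n_A+n_B) + 1 = 2*6*6/12 + 1 = 7.0000.
        Var[R] = 2*n_A*n_B*(2*n_A*n_B - n_A - n_B) / ((n_A+n_B)^2 * (n_A+n_B-1)) = 4320/1584 = 2.7273.
        SD[R] = 1.6514.
Step 4: Continuity-corrected z = (R - 0.5 - E[R]) / SD[R] = (8 - 0.5 - 7.0000) / 1.6514 = 0.3028.
Step 5: Two-sided p-value via normal approximation = 2*(1 - Phi(|z|)) = 0.762069.
Step 6: alpha = 0.1. fail to reject H0.

R = 8, z = 0.3028, p = 0.762069, fail to reject H0.


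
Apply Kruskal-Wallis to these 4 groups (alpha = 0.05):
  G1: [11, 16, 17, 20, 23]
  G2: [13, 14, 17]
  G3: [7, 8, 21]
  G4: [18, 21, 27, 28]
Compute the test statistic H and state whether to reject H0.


Step 1: Combine all N = 15 observations and assign midranks.
sorted (value, group, rank): (7,G3,1), (8,G3,2), (11,G1,3), (13,G2,4), (14,G2,5), (16,G1,6), (17,G1,7.5), (17,G2,7.5), (18,G4,9), (20,G1,10), (21,G3,11.5), (21,G4,11.5), (23,G1,13), (27,G4,14), (28,G4,15)
Step 2: Sum ranks within each group.
R_1 = 39.5 (n_1 = 5)
R_2 = 16.5 (n_2 = 3)
R_3 = 14.5 (n_3 = 3)
R_4 = 49.5 (n_4 = 4)
Step 3: H = 12/(N(N+1)) * sum(R_i^2/n_i) - 3(N+1)
     = 12/(15*16) * (39.5^2/5 + 16.5^2/3 + 14.5^2/3 + 49.5^2/4) - 3*16
     = 0.050000 * 1085.45 - 48
     = 6.272292.
Step 4: Ties present; correction factor C = 1 - 12/(15^3 - 15) = 0.996429. Corrected H = 6.272292 / 0.996429 = 6.294773.
Step 5: Under H0, H ~ chi^2(3); p-value = 0.098117.
Step 6: alpha = 0.05. fail to reject H0.

H = 6.2948, df = 3, p = 0.098117, fail to reject H0.


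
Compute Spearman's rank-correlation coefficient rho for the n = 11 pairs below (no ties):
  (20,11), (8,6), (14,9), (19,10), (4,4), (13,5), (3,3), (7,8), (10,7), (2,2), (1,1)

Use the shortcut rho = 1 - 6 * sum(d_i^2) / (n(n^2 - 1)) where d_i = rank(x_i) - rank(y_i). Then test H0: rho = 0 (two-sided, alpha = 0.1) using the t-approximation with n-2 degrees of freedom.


Step 1: Rank x and y separately (midranks; no ties here).
rank(x): 20->11, 8->6, 14->9, 19->10, 4->4, 13->8, 3->3, 7->5, 10->7, 2->2, 1->1
rank(y): 11->11, 6->6, 9->9, 10->10, 4->4, 5->5, 3->3, 8->8, 7->7, 2->2, 1->1
Step 2: d_i = R_x(i) - R_y(i); compute d_i^2.
  (11-11)^2=0, (6-6)^2=0, (9-9)^2=0, (10-10)^2=0, (4-4)^2=0, (8-5)^2=9, (3-3)^2=0, (5-8)^2=9, (7-7)^2=0, (2-2)^2=0, (1-1)^2=0
sum(d^2) = 18.
Step 3: rho = 1 - 6*18 / (11*(11^2 - 1)) = 1 - 108/1320 = 0.918182.
Step 4: Under H0, t = rho * sqrt((n-2)/(1-rho^2)) = 6.9531 ~ t(9).
Step 5: Two-sided p-value from the t-distribution with 9 df = 0.000067.
Step 6: alpha = 0.1. reject H0.

rho = 0.9182, p = 0.000067, reject H0 at alpha = 0.1.


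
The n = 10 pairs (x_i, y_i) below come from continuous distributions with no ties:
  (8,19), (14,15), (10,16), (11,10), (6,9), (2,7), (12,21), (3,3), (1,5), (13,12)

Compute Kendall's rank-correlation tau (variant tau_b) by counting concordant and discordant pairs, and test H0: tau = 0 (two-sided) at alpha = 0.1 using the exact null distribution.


Step 1: Enumerate the 45 unordered pairs (i,j) with i<j and classify each by sign(x_j-x_i) * sign(y_j-y_i).
  (1,2):dx=+6,dy=-4->D; (1,3):dx=+2,dy=-3->D; (1,4):dx=+3,dy=-9->D; (1,5):dx=-2,dy=-10->C
  (1,6):dx=-6,dy=-12->C; (1,7):dx=+4,dy=+2->C; (1,8):dx=-5,dy=-16->C; (1,9):dx=-7,dy=-14->C
  (1,10):dx=+5,dy=-7->D; (2,3):dx=-4,dy=+1->D; (2,4):dx=-3,dy=-5->C; (2,5):dx=-8,dy=-6->C
  (2,6):dx=-12,dy=-8->C; (2,7):dx=-2,dy=+6->D; (2,8):dx=-11,dy=-12->C; (2,9):dx=-13,dy=-10->C
  (2,10):dx=-1,dy=-3->C; (3,4):dx=+1,dy=-6->D; (3,5):dx=-4,dy=-7->C; (3,6):dx=-8,dy=-9->C
  (3,7):dx=+2,dy=+5->C; (3,8):dx=-7,dy=-13->C; (3,9):dx=-9,dy=-11->C; (3,10):dx=+3,dy=-4->D
  (4,5):dx=-5,dy=-1->C; (4,6):dx=-9,dy=-3->C; (4,7):dx=+1,dy=+11->C; (4,8):dx=-8,dy=-7->C
  (4,9):dx=-10,dy=-5->C; (4,10):dx=+2,dy=+2->C; (5,6):dx=-4,dy=-2->C; (5,7):dx=+6,dy=+12->C
  (5,8):dx=-3,dy=-6->C; (5,9):dx=-5,dy=-4->C; (5,10):dx=+7,dy=+3->C; (6,7):dx=+10,dy=+14->C
  (6,8):dx=+1,dy=-4->D; (6,9):dx=-1,dy=-2->C; (6,10):dx=+11,dy=+5->C; (7,8):dx=-9,dy=-18->C
  (7,9):dx=-11,dy=-16->C; (7,10):dx=+1,dy=-9->D; (8,9):dx=-2,dy=+2->D; (8,10):dx=+10,dy=+9->C
  (9,10):dx=+12,dy=+7->C
Step 2: C = 34, D = 11, total pairs = 45.
Step 3: tau = (C - D)/(n(n-1)/2) = (34 - 11)/45 = 0.511111.
Step 4: Exact two-sided p-value (enumerate n! = 3628800 permutations of y under H0): p = 0.046623.
Step 5: alpha = 0.1. reject H0.

tau_b = 0.5111 (C=34, D=11), p = 0.046623, reject H0.


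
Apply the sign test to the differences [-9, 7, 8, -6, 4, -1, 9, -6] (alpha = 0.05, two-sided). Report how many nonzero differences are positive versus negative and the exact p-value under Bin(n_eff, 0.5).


Step 1: Discard zero differences. Original n = 8; n_eff = number of nonzero differences = 8.
Nonzero differences (with sign): -9, +7, +8, -6, +4, -1, +9, -6
Step 2: Count signs: positive = 4, negative = 4.
Step 3: Under H0: P(positive) = 0.5, so the number of positives S ~ Bin(8, 0.5).
Step 4: Two-sided exact p-value = sum of Bin(8,0.5) probabilities at or below the observed probability = 1.000000.
Step 5: alpha = 0.05. fail to reject H0.

n_eff = 8, pos = 4, neg = 4, p = 1.000000, fail to reject H0.


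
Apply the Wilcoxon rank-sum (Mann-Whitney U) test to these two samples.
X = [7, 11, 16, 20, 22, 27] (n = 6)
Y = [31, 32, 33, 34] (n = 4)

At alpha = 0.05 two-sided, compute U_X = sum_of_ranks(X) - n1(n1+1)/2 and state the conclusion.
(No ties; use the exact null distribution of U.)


Step 1: Combine and sort all 10 observations; assign midranks.
sorted (value, group): (7,X), (11,X), (16,X), (20,X), (22,X), (27,X), (31,Y), (32,Y), (33,Y), (34,Y)
ranks: 7->1, 11->2, 16->3, 20->4, 22->5, 27->6, 31->7, 32->8, 33->9, 34->10
Step 2: Rank sum for X: R1 = 1 + 2 + 3 + 4 + 5 + 6 = 21.
Step 3: U_X = R1 - n1(n1+1)/2 = 21 - 6*7/2 = 21 - 21 = 0.
       U_Y = n1*n2 - U_X = 24 - 0 = 24.
Step 4: No ties, so the exact null distribution of U (based on enumerating the C(10,6) = 210 equally likely rank assignments) gives the two-sided p-value.
Step 5: p-value = 0.009524; compare to alpha = 0.05. reject H0.

U_X = 0, p = 0.009524, reject H0 at alpha = 0.05.


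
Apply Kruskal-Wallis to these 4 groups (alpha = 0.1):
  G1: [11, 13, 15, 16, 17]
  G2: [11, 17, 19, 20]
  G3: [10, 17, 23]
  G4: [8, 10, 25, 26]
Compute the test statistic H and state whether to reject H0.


Step 1: Combine all N = 16 observations and assign midranks.
sorted (value, group, rank): (8,G4,1), (10,G3,2.5), (10,G4,2.5), (11,G1,4.5), (11,G2,4.5), (13,G1,6), (15,G1,7), (16,G1,8), (17,G1,10), (17,G2,10), (17,G3,10), (19,G2,12), (20,G2,13), (23,G3,14), (25,G4,15), (26,G4,16)
Step 2: Sum ranks within each group.
R_1 = 35.5 (n_1 = 5)
R_2 = 39.5 (n_2 = 4)
R_3 = 26.5 (n_3 = 3)
R_4 = 34.5 (n_4 = 4)
Step 3: H = 12/(N(N+1)) * sum(R_i^2/n_i) - 3(N+1)
     = 12/(16*17) * (35.5^2/5 + 39.5^2/4 + 26.5^2/3 + 34.5^2/4) - 3*17
     = 0.044118 * 1173.76 - 51
     = 0.783456.
Step 4: Ties present; correction factor C = 1 - 36/(16^3 - 16) = 0.991176. Corrected H = 0.783456 / 0.991176 = 0.790430.
Step 5: Under H0, H ~ chi^2(3); p-value = 0.851755.
Step 6: alpha = 0.1. fail to reject H0.

H = 0.7904, df = 3, p = 0.851755, fail to reject H0.


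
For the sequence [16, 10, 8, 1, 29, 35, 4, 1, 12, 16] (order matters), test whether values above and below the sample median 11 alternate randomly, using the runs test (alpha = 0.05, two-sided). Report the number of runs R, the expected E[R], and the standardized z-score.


Step 1: Compute median = 11; label A = above, B = below.
Labels in order: ABBBAABBAA  (n_A = 5, n_B = 5)
Step 2: Count runs R = 5.
Step 3: Under H0 (random ordering), E[R] = 2*n_A*n_B/(n_A+n_B) + 1 = 2*5*5/10 + 1 = 6.0000.
        Var[R] = 2*n_A*n_B*(2*n_A*n_B - n_A - n_B) / ((n_A+n_B)^2 * (n_A+n_B-1)) = 2000/900 = 2.2222.
        SD[R] = 1.4907.
Step 4: Continuity-corrected z = (R + 0.5 - E[R]) / SD[R] = (5 + 0.5 - 6.0000) / 1.4907 = -0.3354.
Step 5: Two-sided p-value via normal approximation = 2*(1 - Phi(|z|)) = 0.737316.
Step 6: alpha = 0.05. fail to reject H0.

R = 5, z = -0.3354, p = 0.737316, fail to reject H0.


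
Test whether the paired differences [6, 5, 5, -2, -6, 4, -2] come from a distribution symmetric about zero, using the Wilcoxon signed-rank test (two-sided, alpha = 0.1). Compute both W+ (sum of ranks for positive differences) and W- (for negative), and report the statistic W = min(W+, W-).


Step 1: Drop any zero differences (none here) and take |d_i|.
|d| = [6, 5, 5, 2, 6, 4, 2]
Step 2: Midrank |d_i| (ties get averaged ranks).
ranks: |6|->6.5, |5|->4.5, |5|->4.5, |2|->1.5, |6|->6.5, |4|->3, |2|->1.5
Step 3: Attach original signs; sum ranks with positive sign and with negative sign.
W+ = 6.5 + 4.5 + 4.5 + 3 = 18.5
W- = 1.5 + 6.5 + 1.5 = 9.5
(Check: W+ + W- = 28 should equal n(n+1)/2 = 28.)
Step 4: Test statistic W = min(W+, W-) = 9.5.
Step 5: Ties in |d|, so use the tie-corrected normal approximation.
        E[W] = n(n+1)/4 = 7*8/4 = 14.
        Tie groups: |d|=2 (t=2), |d|=5 (t=2), |d|=6 (t=2); sum(t^3 - t) = 18.
        Var[W] = n(n+1)(2n+1)/24 - sum(t^3-t)/48 = 840/24 - 18/48 = 34.625.
        z = (W - E[W]) / sqrt(Var[W]) = (9.5 - 14) / 5.8843 = -0.7647.
        Two-sided p = 2*Phi(z) = 0.444422.
Step 6: alpha = 0.1. fail to reject H0.

W+ = 18.5, W- = 9.5, W = min = 9.5, p = 0.444422, fail to reject H0.


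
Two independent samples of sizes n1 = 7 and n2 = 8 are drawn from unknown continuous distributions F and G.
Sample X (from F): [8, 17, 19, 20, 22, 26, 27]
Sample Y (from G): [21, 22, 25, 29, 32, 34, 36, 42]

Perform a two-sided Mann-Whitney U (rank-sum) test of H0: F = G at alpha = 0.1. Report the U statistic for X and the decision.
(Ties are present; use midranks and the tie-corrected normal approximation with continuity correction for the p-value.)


Step 1: Combine and sort all 15 observations; assign midranks.
sorted (value, group): (8,X), (17,X), (19,X), (20,X), (21,Y), (22,X), (22,Y), (25,Y), (26,X), (27,X), (29,Y), (32,Y), (34,Y), (36,Y), (42,Y)
ranks: 8->1, 17->2, 19->3, 20->4, 21->5, 22->6.5, 22->6.5, 25->8, 26->9, 27->10, 29->11, 32->12, 34->13, 36->14, 42->15
Step 2: Rank sum for X: R1 = 1 + 2 + 3 + 4 + 6.5 + 9 + 10 = 35.5.
Step 3: U_X = R1 - n1(n1+1)/2 = 35.5 - 7*8/2 = 35.5 - 28 = 7.5.
       U_Y = n1*n2 - U_X = 56 - 7.5 = 48.5.
Step 4: Ties are present, so use the tie-corrected normal approximation (with continuity correction) for the p-value.
Step 5: p-value = 0.020524; compare to alpha = 0.1. reject H0.

U_X = 7.5, p = 0.020524, reject H0 at alpha = 0.1.


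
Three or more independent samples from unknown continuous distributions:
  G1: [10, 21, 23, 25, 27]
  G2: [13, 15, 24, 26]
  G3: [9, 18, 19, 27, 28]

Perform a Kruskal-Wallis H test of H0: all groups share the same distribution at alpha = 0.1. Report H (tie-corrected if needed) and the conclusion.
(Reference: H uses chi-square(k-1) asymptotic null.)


Step 1: Combine all N = 14 observations and assign midranks.
sorted (value, group, rank): (9,G3,1), (10,G1,2), (13,G2,3), (15,G2,4), (18,G3,5), (19,G3,6), (21,G1,7), (23,G1,8), (24,G2,9), (25,G1,10), (26,G2,11), (27,G1,12.5), (27,G3,12.5), (28,G3,14)
Step 2: Sum ranks within each group.
R_1 = 39.5 (n_1 = 5)
R_2 = 27 (n_2 = 4)
R_3 = 38.5 (n_3 = 5)
Step 3: H = 12/(N(N+1)) * sum(R_i^2/n_i) - 3(N+1)
     = 12/(14*15) * (39.5^2/5 + 27^2/4 + 38.5^2/5) - 3*15
     = 0.057143 * 790.75 - 45
     = 0.185714.
Step 4: Ties present; correction factor C = 1 - 6/(14^3 - 14) = 0.997802. Corrected H = 0.185714 / 0.997802 = 0.186123.
Step 5: Under H0, H ~ chi^2(2); p-value = 0.911137.
Step 6: alpha = 0.1. fail to reject H0.

H = 0.1861, df = 2, p = 0.911137, fail to reject H0.


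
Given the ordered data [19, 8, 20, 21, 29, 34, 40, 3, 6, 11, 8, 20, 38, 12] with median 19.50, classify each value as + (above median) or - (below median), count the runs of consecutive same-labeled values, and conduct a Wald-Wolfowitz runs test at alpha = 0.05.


Step 1: Compute median = 19.50; label A = above, B = below.
Labels in order: BBAAAAABBBBAAB  (n_A = 7, n_B = 7)
Step 2: Count runs R = 5.
Step 3: Under H0 (random ordering), E[R] = 2*n_A*n_B/(n_A+n_B) + 1 = 2*7*7/14 + 1 = 8.0000.
        Var[R] = 2*n_A*n_B*(2*n_A*n_B - n_A - n_B) / ((n_A+n_B)^2 * (n_A+n_B-1)) = 8232/2548 = 3.2308.
        SD[R] = 1.7974.
Step 4: Continuity-corrected z = (R + 0.5 - E[R]) / SD[R] = (5 + 0.5 - 8.0000) / 1.7974 = -1.3909.
Step 5: Two-sided p-value via normal approximation = 2*(1 - Phi(|z|)) = 0.164264.
Step 6: alpha = 0.05. fail to reject H0.

R = 5, z = -1.3909, p = 0.164264, fail to reject H0.


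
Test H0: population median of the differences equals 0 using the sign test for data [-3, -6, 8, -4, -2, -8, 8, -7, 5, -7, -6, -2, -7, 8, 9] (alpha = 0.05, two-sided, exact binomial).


Step 1: Discard zero differences. Original n = 15; n_eff = number of nonzero differences = 15.
Nonzero differences (with sign): -3, -6, +8, -4, -2, -8, +8, -7, +5, -7, -6, -2, -7, +8, +9
Step 2: Count signs: positive = 5, negative = 10.
Step 3: Under H0: P(positive) = 0.5, so the number of positives S ~ Bin(15, 0.5).
Step 4: Two-sided exact p-value = sum of Bin(15,0.5) probabilities at or below the observed probability = 0.301758.
Step 5: alpha = 0.05. fail to reject H0.

n_eff = 15, pos = 5, neg = 10, p = 0.301758, fail to reject H0.


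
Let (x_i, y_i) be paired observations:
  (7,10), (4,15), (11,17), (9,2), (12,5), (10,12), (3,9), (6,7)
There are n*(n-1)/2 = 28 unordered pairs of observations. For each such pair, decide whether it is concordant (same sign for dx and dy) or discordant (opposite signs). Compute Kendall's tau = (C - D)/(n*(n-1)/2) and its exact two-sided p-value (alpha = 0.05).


Step 1: Enumerate the 28 unordered pairs (i,j) with i<j and classify each by sign(x_j-x_i) * sign(y_j-y_i).
  (1,2):dx=-3,dy=+5->D; (1,3):dx=+4,dy=+7->C; (1,4):dx=+2,dy=-8->D; (1,5):dx=+5,dy=-5->D
  (1,6):dx=+3,dy=+2->C; (1,7):dx=-4,dy=-1->C; (1,8):dx=-1,dy=-3->C; (2,3):dx=+7,dy=+2->C
  (2,4):dx=+5,dy=-13->D; (2,5):dx=+8,dy=-10->D; (2,6):dx=+6,dy=-3->D; (2,7):dx=-1,dy=-6->C
  (2,8):dx=+2,dy=-8->D; (3,4):dx=-2,dy=-15->C; (3,5):dx=+1,dy=-12->D; (3,6):dx=-1,dy=-5->C
  (3,7):dx=-8,dy=-8->C; (3,8):dx=-5,dy=-10->C; (4,5):dx=+3,dy=+3->C; (4,6):dx=+1,dy=+10->C
  (4,7):dx=-6,dy=+7->D; (4,8):dx=-3,dy=+5->D; (5,6):dx=-2,dy=+7->D; (5,7):dx=-9,dy=+4->D
  (5,8):dx=-6,dy=+2->D; (6,7):dx=-7,dy=-3->C; (6,8):dx=-4,dy=-5->C; (7,8):dx=+3,dy=-2->D
Step 2: C = 14, D = 14, total pairs = 28.
Step 3: tau = (C - D)/(n(n-1)/2) = (14 - 14)/28 = 0.000000.
Step 4: Exact two-sided p-value (enumerate n! = 40320 permutations of y under H0): p = 1.000000.
Step 5: alpha = 0.05. fail to reject H0.

tau_b = 0.0000 (C=14, D=14), p = 1.000000, fail to reject H0.


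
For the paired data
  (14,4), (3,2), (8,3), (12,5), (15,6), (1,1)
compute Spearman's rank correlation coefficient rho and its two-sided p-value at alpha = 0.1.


Step 1: Rank x and y separately (midranks; no ties here).
rank(x): 14->5, 3->2, 8->3, 12->4, 15->6, 1->1
rank(y): 4->4, 2->2, 3->3, 5->5, 6->6, 1->1
Step 2: d_i = R_x(i) - R_y(i); compute d_i^2.
  (5-4)^2=1, (2-2)^2=0, (3-3)^2=0, (4-5)^2=1, (6-6)^2=0, (1-1)^2=0
sum(d^2) = 2.
Step 3: rho = 1 - 6*2 / (6*(6^2 - 1)) = 1 - 12/210 = 0.942857.
Step 4: Under H0, t = rho * sqrt((n-2)/(1-rho^2)) = 5.6595 ~ t(4).
Step 5: Two-sided p-value from the t-distribution with 4 df = 0.004805.
Step 6: alpha = 0.1. reject H0.

rho = 0.9429, p = 0.004805, reject H0 at alpha = 0.1.


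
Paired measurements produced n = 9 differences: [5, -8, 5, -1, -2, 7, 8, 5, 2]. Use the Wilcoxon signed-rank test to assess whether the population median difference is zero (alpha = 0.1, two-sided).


Step 1: Drop any zero differences (none here) and take |d_i|.
|d| = [5, 8, 5, 1, 2, 7, 8, 5, 2]
Step 2: Midrank |d_i| (ties get averaged ranks).
ranks: |5|->5, |8|->8.5, |5|->5, |1|->1, |2|->2.5, |7|->7, |8|->8.5, |5|->5, |2|->2.5
Step 3: Attach original signs; sum ranks with positive sign and with negative sign.
W+ = 5 + 5 + 7 + 8.5 + 5 + 2.5 = 33
W- = 8.5 + 1 + 2.5 = 12
(Check: W+ + W- = 45 should equal n(n+1)/2 = 45.)
Step 4: Test statistic W = min(W+, W-) = 12.
Step 5: Ties in |d|, so use the tie-corrected normal approximation.
        E[W] = n(n+1)/4 = 9*10/4 = 22.5.
        Tie groups: |d|=2 (t=2), |d|=5 (t=3), |d|=8 (t=2); sum(t^3 - t) = 36.
        Var[W] = n(n+1)(2n+1)/24 - sum(t^3-t)/48 = 1710/24 - 36/48 = 70.5.
        z = (W - E[W]) / sqrt(Var[W]) = (12 - 22.5) / 8.3964 = -1.2505.
        Two-sided p = 2*Phi(z) = 0.211105.
Step 6: alpha = 0.1. fail to reject H0.

W+ = 33, W- = 12, W = min = 12, p = 0.211105, fail to reject H0.


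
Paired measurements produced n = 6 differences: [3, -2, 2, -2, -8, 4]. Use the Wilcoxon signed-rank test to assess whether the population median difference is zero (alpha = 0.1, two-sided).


Step 1: Drop any zero differences (none here) and take |d_i|.
|d| = [3, 2, 2, 2, 8, 4]
Step 2: Midrank |d_i| (ties get averaged ranks).
ranks: |3|->4, |2|->2, |2|->2, |2|->2, |8|->6, |4|->5
Step 3: Attach original signs; sum ranks with positive sign and with negative sign.
W+ = 4 + 2 + 5 = 11
W- = 2 + 2 + 6 = 10
(Check: W+ + W- = 21 should equal n(n+1)/2 = 21.)
Step 4: Test statistic W = min(W+, W-) = 10.
Step 5: Ties in |d|, so use the tie-corrected normal approximation.
        E[W] = n(n+1)/4 = 6*7/4 = 10.5.
        Tie groups: |d|=2 (t=3); sum(t^3 - t) = 24.
        Var[W] = n(n+1)(2n+1)/24 - sum(t^3-t)/48 = 546/24 - 24/48 = 22.25.
        z = (W - E[W]) / sqrt(Var[W]) = (10 - 10.5) / 4.7170 = -0.1060.
        Two-sided p = 2*Phi(z) = 0.915583.
Step 6: alpha = 0.1. fail to reject H0.

W+ = 11, W- = 10, W = min = 10, p = 0.915583, fail to reject H0.


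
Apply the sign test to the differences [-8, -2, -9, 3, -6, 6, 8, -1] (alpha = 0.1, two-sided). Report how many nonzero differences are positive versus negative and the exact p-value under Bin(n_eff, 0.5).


Step 1: Discard zero differences. Original n = 8; n_eff = number of nonzero differences = 8.
Nonzero differences (with sign): -8, -2, -9, +3, -6, +6, +8, -1
Step 2: Count signs: positive = 3, negative = 5.
Step 3: Under H0: P(positive) = 0.5, so the number of positives S ~ Bin(8, 0.5).
Step 4: Two-sided exact p-value = sum of Bin(8,0.5) probabilities at or below the observed probability = 0.726562.
Step 5: alpha = 0.1. fail to reject H0.

n_eff = 8, pos = 3, neg = 5, p = 0.726562, fail to reject H0.


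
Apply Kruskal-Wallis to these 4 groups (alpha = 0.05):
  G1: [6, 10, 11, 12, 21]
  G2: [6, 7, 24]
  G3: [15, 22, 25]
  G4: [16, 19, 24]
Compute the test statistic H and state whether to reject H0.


Step 1: Combine all N = 14 observations and assign midranks.
sorted (value, group, rank): (6,G1,1.5), (6,G2,1.5), (7,G2,3), (10,G1,4), (11,G1,5), (12,G1,6), (15,G3,7), (16,G4,8), (19,G4,9), (21,G1,10), (22,G3,11), (24,G2,12.5), (24,G4,12.5), (25,G3,14)
Step 2: Sum ranks within each group.
R_1 = 26.5 (n_1 = 5)
R_2 = 17 (n_2 = 3)
R_3 = 32 (n_3 = 3)
R_4 = 29.5 (n_4 = 3)
Step 3: H = 12/(N(N+1)) * sum(R_i^2/n_i) - 3(N+1)
     = 12/(14*15) * (26.5^2/5 + 17^2/3 + 32^2/3 + 29.5^2/3) - 3*15
     = 0.057143 * 868.2 - 45
     = 4.611429.
Step 4: Ties present; correction factor C = 1 - 12/(14^3 - 14) = 0.995604. Corrected H = 4.611429 / 0.995604 = 4.631788.
Step 5: Under H0, H ~ chi^2(3); p-value = 0.200832.
Step 6: alpha = 0.05. fail to reject H0.

H = 4.6318, df = 3, p = 0.200832, fail to reject H0.


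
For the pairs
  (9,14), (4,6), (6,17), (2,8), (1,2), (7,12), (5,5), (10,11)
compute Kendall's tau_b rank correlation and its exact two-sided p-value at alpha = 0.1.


Step 1: Enumerate the 28 unordered pairs (i,j) with i<j and classify each by sign(x_j-x_i) * sign(y_j-y_i).
  (1,2):dx=-5,dy=-8->C; (1,3):dx=-3,dy=+3->D; (1,4):dx=-7,dy=-6->C; (1,5):dx=-8,dy=-12->C
  (1,6):dx=-2,dy=-2->C; (1,7):dx=-4,dy=-9->C; (1,8):dx=+1,dy=-3->D; (2,3):dx=+2,dy=+11->C
  (2,4):dx=-2,dy=+2->D; (2,5):dx=-3,dy=-4->C; (2,6):dx=+3,dy=+6->C; (2,7):dx=+1,dy=-1->D
  (2,8):dx=+6,dy=+5->C; (3,4):dx=-4,dy=-9->C; (3,5):dx=-5,dy=-15->C; (3,6):dx=+1,dy=-5->D
  (3,7):dx=-1,dy=-12->C; (3,8):dx=+4,dy=-6->D; (4,5):dx=-1,dy=-6->C; (4,6):dx=+5,dy=+4->C
  (4,7):dx=+3,dy=-3->D; (4,8):dx=+8,dy=+3->C; (5,6):dx=+6,dy=+10->C; (5,7):dx=+4,dy=+3->C
  (5,8):dx=+9,dy=+9->C; (6,7):dx=-2,dy=-7->C; (6,8):dx=+3,dy=-1->D; (7,8):dx=+5,dy=+6->C
Step 2: C = 20, D = 8, total pairs = 28.
Step 3: tau = (C - D)/(n(n-1)/2) = (20 - 8)/28 = 0.428571.
Step 4: Exact two-sided p-value (enumerate n! = 40320 permutations of y under H0): p = 0.178869.
Step 5: alpha = 0.1. fail to reject H0.

tau_b = 0.4286 (C=20, D=8), p = 0.178869, fail to reject H0.


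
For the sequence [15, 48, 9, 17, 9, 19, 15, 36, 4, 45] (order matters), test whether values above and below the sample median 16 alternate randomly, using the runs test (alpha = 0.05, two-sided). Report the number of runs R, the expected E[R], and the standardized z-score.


Step 1: Compute median = 16; label A = above, B = below.
Labels in order: BABABABABA  (n_A = 5, n_B = 5)
Step 2: Count runs R = 10.
Step 3: Under H0 (random ordering), E[R] = 2*n_A*n_B/(n_A+n_B) + 1 = 2*5*5/10 + 1 = 6.0000.
        Var[R] = 2*n_A*n_B*(2*n_A*n_B - n_A - n_B) / ((n_A+n_B)^2 * (n_A+n_B-1)) = 2000/900 = 2.2222.
        SD[R] = 1.4907.
Step 4: Continuity-corrected z = (R - 0.5 - E[R]) / SD[R] = (10 - 0.5 - 6.0000) / 1.4907 = 2.3479.
Step 5: Two-sided p-value via normal approximation = 2*(1 - Phi(|z|)) = 0.018881.
Step 6: alpha = 0.05. reject H0.

R = 10, z = 2.3479, p = 0.018881, reject H0.


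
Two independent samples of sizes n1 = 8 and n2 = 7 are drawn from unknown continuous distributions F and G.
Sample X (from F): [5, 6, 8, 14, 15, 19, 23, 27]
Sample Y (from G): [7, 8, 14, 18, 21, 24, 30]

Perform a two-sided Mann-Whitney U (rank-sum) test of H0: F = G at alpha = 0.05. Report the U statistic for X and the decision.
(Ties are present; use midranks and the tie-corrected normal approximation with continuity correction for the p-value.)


Step 1: Combine and sort all 15 observations; assign midranks.
sorted (value, group): (5,X), (6,X), (7,Y), (8,X), (8,Y), (14,X), (14,Y), (15,X), (18,Y), (19,X), (21,Y), (23,X), (24,Y), (27,X), (30,Y)
ranks: 5->1, 6->2, 7->3, 8->4.5, 8->4.5, 14->6.5, 14->6.5, 15->8, 18->9, 19->10, 21->11, 23->12, 24->13, 27->14, 30->15
Step 2: Rank sum for X: R1 = 1 + 2 + 4.5 + 6.5 + 8 + 10 + 12 + 14 = 58.
Step 3: U_X = R1 - n1(n1+1)/2 = 58 - 8*9/2 = 58 - 36 = 22.
       U_Y = n1*n2 - U_X = 56 - 22 = 34.
Step 4: Ties are present, so use the tie-corrected normal approximation (with continuity correction) for the p-value.
Step 5: p-value = 0.523707; compare to alpha = 0.05. fail to reject H0.

U_X = 22, p = 0.523707, fail to reject H0 at alpha = 0.05.


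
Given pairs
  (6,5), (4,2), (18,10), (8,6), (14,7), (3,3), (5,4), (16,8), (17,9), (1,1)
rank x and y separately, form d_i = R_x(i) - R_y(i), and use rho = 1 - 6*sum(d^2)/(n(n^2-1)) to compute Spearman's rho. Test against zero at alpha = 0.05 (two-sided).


Step 1: Rank x and y separately (midranks; no ties here).
rank(x): 6->5, 4->3, 18->10, 8->6, 14->7, 3->2, 5->4, 16->8, 17->9, 1->1
rank(y): 5->5, 2->2, 10->10, 6->6, 7->7, 3->3, 4->4, 8->8, 9->9, 1->1
Step 2: d_i = R_x(i) - R_y(i); compute d_i^2.
  (5-5)^2=0, (3-2)^2=1, (10-10)^2=0, (6-6)^2=0, (7-7)^2=0, (2-3)^2=1, (4-4)^2=0, (8-8)^2=0, (9-9)^2=0, (1-1)^2=0
sum(d^2) = 2.
Step 3: rho = 1 - 6*2 / (10*(10^2 - 1)) = 1 - 12/990 = 0.987879.
Step 4: Under H0, t = rho * sqrt((n-2)/(1-rho^2)) = 18.0003 ~ t(8).
Step 5: Two-sided p-value from the t-distribution with 8 df = 0.000000.
Step 6: alpha = 0.05. reject H0.

rho = 0.9879, p = 0.000000, reject H0 at alpha = 0.05.


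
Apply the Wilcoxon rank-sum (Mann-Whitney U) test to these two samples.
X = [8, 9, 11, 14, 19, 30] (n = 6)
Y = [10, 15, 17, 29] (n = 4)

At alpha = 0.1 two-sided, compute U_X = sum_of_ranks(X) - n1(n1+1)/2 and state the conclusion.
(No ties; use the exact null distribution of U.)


Step 1: Combine and sort all 10 observations; assign midranks.
sorted (value, group): (8,X), (9,X), (10,Y), (11,X), (14,X), (15,Y), (17,Y), (19,X), (29,Y), (30,X)
ranks: 8->1, 9->2, 10->3, 11->4, 14->5, 15->6, 17->7, 19->8, 29->9, 30->10
Step 2: Rank sum for X: R1 = 1 + 2 + 4 + 5 + 8 + 10 = 30.
Step 3: U_X = R1 - n1(n1+1)/2 = 30 - 6*7/2 = 30 - 21 = 9.
       U_Y = n1*n2 - U_X = 24 - 9 = 15.
Step 4: No ties, so the exact null distribution of U (based on enumerating the C(10,6) = 210 equally likely rank assignments) gives the two-sided p-value.
Step 5: p-value = 0.609524; compare to alpha = 0.1. fail to reject H0.

U_X = 9, p = 0.609524, fail to reject H0 at alpha = 0.1.


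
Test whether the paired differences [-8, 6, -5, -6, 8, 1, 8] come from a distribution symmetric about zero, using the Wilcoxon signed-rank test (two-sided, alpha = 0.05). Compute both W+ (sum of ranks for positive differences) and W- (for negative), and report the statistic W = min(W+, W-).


Step 1: Drop any zero differences (none here) and take |d_i|.
|d| = [8, 6, 5, 6, 8, 1, 8]
Step 2: Midrank |d_i| (ties get averaged ranks).
ranks: |8|->6, |6|->3.5, |5|->2, |6|->3.5, |8|->6, |1|->1, |8|->6
Step 3: Attach original signs; sum ranks with positive sign and with negative sign.
W+ = 3.5 + 6 + 1 + 6 = 16.5
W- = 6 + 2 + 3.5 = 11.5
(Check: W+ + W- = 28 should equal n(n+1)/2 = 28.)
Step 4: Test statistic W = min(W+, W-) = 11.5.
Step 5: Ties in |d|, so use the tie-corrected normal approximation.
        E[W] = n(n+1)/4 = 7*8/4 = 14.
        Tie groups: |d|=6 (t=2), |d|=8 (t=3); sum(t^3 - t) = 30.
        Var[W] = n(n+1)(2n+1)/24 - sum(t^3-t)/48 = 840/24 - 30/48 = 34.375.
        z = (W - E[W]) / sqrt(Var[W]) = (11.5 - 14) / 5.8630 = -0.4264.
        Two-sided p = 2*Phi(z) = 0.669815.
Step 6: alpha = 0.05. fail to reject H0.

W+ = 16.5, W- = 11.5, W = min = 11.5, p = 0.669815, fail to reject H0.
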